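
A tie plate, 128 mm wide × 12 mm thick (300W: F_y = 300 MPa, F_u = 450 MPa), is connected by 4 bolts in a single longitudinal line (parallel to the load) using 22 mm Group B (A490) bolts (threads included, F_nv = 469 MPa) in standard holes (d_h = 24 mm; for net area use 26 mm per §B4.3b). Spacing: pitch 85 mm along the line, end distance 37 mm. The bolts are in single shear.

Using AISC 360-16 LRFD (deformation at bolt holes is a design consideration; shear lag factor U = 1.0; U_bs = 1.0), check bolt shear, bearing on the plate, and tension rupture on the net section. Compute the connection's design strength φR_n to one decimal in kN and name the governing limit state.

413.1 kN (net-section rupture governs)

Bolt shear: A_b = π(22)²/4 = 380.13 mm². φR_n = 0.75 × 469 × 380.13 × 4 × 1 = 534.8 kN.
Bearing (12 mm plate, F_u = 450 MPa): end bolts L_c = 37 − 24/2 = 25, R_n = min(1.2×25×12×450, 2.4×22×12×450) = 162 kN/bolt; interior L_c = 85 − 24 = 61, R_n = 285.12 kN/bolt. φR_n = 0.75 × (1×162 + 3×285.12) = 763.0 kN.
Tension rupture (net): A_n = (128 − 1×26)×12 = 1224 mm² (U = 1.0, A_e = A_n). φR_n = 0.75 × 450 × 1224 = 413.1 kN.
Governing: min(534.8, 763.0, 413.1) = 413.1 kN → net-section rupture.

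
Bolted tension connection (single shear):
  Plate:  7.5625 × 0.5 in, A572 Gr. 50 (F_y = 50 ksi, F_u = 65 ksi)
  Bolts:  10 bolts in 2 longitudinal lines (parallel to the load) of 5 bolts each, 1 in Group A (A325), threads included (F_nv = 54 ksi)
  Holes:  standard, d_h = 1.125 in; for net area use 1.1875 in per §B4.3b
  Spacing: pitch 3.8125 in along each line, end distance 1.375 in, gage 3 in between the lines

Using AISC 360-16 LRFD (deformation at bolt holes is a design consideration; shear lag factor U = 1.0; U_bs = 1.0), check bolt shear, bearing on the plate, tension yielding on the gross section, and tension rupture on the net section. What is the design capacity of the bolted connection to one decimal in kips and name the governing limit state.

Bolt shear: A_b = π(1)²/4 = 0.7854 in². φR_n = 0.75 × 54 × 0.7854 × 10 × 1 = 318.1 kips.
Bearing (0.5 in plate, F_u = 65 ksi): end bolts L_c = 1.375 − 1.125/2 = 0.8125, R_n = min(1.2×0.8125×0.5×65, 2.4×1×0.5×65) = 31.688 kips/bolt; interior L_c = 3.8125 − 1.125 = 2.6875, R_n = 78 kips/bolt. φR_n = 0.75 × (2×31.688 + 8×78) = 515.5 kips.
Tension yield (gross): A_g = 7.5625×0.5 = 3.7813 in². φR_n = 0.90 × 50 × 3.7813 = 170.2 kips.
Tension rupture (net): A_n = (7.5625 − 2×1.1875)×0.5 = 2.5938 in² (U = 1.0, A_e = A_n). φR_n = 0.75 × 65 × 2.5938 = 126.4 kips.
Governing: min(318.1, 515.5, 170.2, 126.4) = 126.4 kips → net-section rupture.

126.4 kips (net-section rupture governs)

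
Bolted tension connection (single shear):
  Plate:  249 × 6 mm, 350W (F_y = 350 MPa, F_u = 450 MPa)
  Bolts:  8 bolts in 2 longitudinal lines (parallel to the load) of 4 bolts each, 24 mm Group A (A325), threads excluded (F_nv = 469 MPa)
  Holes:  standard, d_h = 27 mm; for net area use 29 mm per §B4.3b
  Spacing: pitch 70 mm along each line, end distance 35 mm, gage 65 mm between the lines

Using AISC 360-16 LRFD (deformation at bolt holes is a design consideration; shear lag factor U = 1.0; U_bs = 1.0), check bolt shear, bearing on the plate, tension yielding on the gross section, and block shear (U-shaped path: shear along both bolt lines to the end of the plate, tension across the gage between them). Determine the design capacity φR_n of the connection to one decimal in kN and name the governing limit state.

Bolt shear: A_b = π(24)²/4 = 452.39 mm². φR_n = 0.75 × 469 × 452.39 × 8 × 1 = 1273.0 kN.
Bearing (6 mm plate, F_u = 450 MPa): end bolts L_c = 35 − 27/2 = 21.5, R_n = min(1.2×21.5×6×450, 2.4×24×6×450) = 69.66 kN/bolt; interior L_c = 70 − 27 = 43, R_n = 139.32 kN/bolt. φR_n = 0.75 × (2×69.66 + 6×139.32) = 731.4 kN.
Tension yield (gross): A_g = 249×6 = 1494 mm². φR_n = 0.90 × 350 × 1494 = 470.6 kN.
Block shear: shear path 2×[35+3×70] = 2×245 mm, A_gv = 2940, A_nv = 2×(245 − 3.5×29)×6 = 1722 mm²; tension across gage: (65 − 1×29)×6 = 216 mm². R_n = min(0.6×450×1722, 0.6×350×2940) + 1.0×450×216 = min(464.94, 617.4) + 97.2 = 562.14 kN. φR_n = 0.75 × 562.14 = 421.6 kN.
Governing: min(1273.0, 731.4, 470.6, 421.6) = 421.6 kN → block shear.

421.6 kN (block shear governs)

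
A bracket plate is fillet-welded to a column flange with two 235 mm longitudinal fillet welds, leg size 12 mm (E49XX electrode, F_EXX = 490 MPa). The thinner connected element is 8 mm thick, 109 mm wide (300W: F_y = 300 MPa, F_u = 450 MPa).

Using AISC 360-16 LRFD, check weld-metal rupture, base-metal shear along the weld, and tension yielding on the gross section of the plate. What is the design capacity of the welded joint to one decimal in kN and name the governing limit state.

Weld metal: throat = 0.707×12 = 8.484 mm, L = 2×235 = 470 mm. φR_n = 0.75 × 0.6 × 490 × 8.484 × 470 = 879.2 kN.
Base metal shear (8 mm plate): yield φR_n = 1.0×0.6×300×8×470 = 676.8 kN; rupture φR_n = 0.75×0.6×450×8×470 = 761.4 kN; take 676.8 kN (yield).
Tension yield (gross): A_g = 109×8 = 872 mm². φR_n = 0.90 × 300 × 872 = 235.4 kN.
Governing: min(879.2, 676.8, 235.4) = 235.4 kN → gross-section yield.

235.4 kN (gross-section yield governs)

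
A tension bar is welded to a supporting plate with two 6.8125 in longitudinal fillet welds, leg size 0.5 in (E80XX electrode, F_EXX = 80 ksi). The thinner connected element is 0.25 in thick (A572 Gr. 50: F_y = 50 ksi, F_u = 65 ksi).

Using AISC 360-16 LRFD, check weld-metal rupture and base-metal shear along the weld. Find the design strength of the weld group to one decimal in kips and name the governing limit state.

99.6 kips (base-metal shear governs)

Weld metal: throat = 0.707×0.5 = 0.3535 in, L = 2×6.8125 = 13.625 in. φR_n = 0.75 × 0.6 × 80 × 0.3535 × 13.625 = 173.4 kips.
Base metal shear (0.25 in plate): yield φR_n = 1.0×0.6×50×0.25×13.625 = 102.2 kips; rupture φR_n = 0.75×0.6×65×0.25×13.625 = 99.6 kips; take 99.6 kips (rupture).
Governing: min(173.4, 99.6) = 99.6 kips → base-metal shear.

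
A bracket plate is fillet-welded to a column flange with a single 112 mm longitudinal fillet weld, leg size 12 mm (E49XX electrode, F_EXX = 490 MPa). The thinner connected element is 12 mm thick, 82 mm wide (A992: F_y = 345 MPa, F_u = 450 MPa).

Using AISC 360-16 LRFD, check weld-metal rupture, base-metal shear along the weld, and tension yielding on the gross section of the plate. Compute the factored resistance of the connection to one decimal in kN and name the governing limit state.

209.5 kN (weld metal governs)

Weld metal: throat = 0.707×12 = 8.484 mm, L = 112 mm. φR_n = 0.75 × 0.6 × 490 × 8.484 × 112 = 209.5 kN.
Base metal shear (12 mm plate): yield φR_n = 1.0×0.6×345×12×112 = 278.2 kN; rupture φR_n = 0.75×0.6×450×12×112 = 272.2 kN; take 272.2 kN (rupture).
Tension yield (gross): A_g = 82×12 = 984 mm². φR_n = 0.90 × 345 × 984 = 305.5 kN.
Governing: min(209.5, 272.2, 305.5) = 209.5 kN → weld metal.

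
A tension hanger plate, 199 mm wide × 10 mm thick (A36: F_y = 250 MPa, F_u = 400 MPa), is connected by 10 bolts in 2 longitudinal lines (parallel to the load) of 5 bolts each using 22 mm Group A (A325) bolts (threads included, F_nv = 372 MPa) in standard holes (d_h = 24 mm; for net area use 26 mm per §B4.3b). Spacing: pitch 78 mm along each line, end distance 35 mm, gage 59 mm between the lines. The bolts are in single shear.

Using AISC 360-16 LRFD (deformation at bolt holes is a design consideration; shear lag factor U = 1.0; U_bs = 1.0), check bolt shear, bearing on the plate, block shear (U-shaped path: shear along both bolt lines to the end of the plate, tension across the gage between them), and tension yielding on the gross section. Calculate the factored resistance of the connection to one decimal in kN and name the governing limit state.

Bolt shear: A_b = π(22)²/4 = 380.13 mm². φR_n = 0.75 × 372 × 380.13 × 10 × 1 = 1060.6 kN.
Bearing (10 mm plate, F_u = 400 MPa): end bolts L_c = 35 − 24/2 = 23, R_n = min(1.2×23×10×400, 2.4×22×10×400) = 110.4 kN/bolt; interior L_c = 78 − 24 = 54, R_n = 211.2 kN/bolt. φR_n = 0.75 × (2×110.4 + 8×211.2) = 1432.8 kN.
Block shear: shear path 2×[35+4×78] = 2×347 mm, A_gv = 6940, A_nv = 2×(347 − 4.5×26)×10 = 4600 mm²; tension across gage: (59 − 1×26)×10 = 330 mm². R_n = min(0.6×400×4600, 0.6×250×6940) + 1.0×400×330 = min(1104, 1041) + 132 = 1173 kN. φR_n = 0.75 × 1173 = 879.8 kN.
Tension yield (gross): A_g = 199×10 = 1990 mm². φR_n = 0.90 × 250 × 1990 = 447.8 kN.
Governing: min(1060.6, 1432.8, 879.8, 447.8) = 447.8 kN → gross-section yield.

447.8 kN (gross-section yield governs)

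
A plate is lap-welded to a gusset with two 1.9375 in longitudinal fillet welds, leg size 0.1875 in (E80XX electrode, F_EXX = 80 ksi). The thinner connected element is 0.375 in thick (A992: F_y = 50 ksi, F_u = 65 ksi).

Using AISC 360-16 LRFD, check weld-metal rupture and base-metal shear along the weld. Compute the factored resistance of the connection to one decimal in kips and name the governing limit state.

Weld metal: throat = 0.707×0.1875 = 0.13256 in, L = 2×1.9375 = 3.875 in. φR_n = 0.75 × 0.6 × 80 × 0.13256 × 3.875 = 18.5 kips.
Base metal shear (0.375 in plate): yield φR_n = 1.0×0.6×50×0.375×3.875 = 43.6 kips; rupture φR_n = 0.75×0.6×65×0.375×3.875 = 42.5 kips; take 42.5 kips (rupture).
Governing: min(18.5, 42.5) = 18.5 kips → weld metal.

18.5 kips (weld metal governs)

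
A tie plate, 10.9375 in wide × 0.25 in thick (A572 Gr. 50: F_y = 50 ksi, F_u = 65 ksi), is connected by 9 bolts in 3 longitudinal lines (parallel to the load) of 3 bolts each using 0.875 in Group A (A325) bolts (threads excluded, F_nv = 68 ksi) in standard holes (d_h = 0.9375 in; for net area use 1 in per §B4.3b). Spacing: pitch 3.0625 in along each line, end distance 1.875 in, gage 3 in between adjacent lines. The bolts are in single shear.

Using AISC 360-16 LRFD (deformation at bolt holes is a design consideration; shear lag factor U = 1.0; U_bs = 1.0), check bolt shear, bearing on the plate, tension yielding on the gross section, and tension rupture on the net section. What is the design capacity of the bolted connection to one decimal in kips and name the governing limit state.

Bolt shear: A_b = π(0.875)²/4 = 0.60132 in². φR_n = 0.75 × 68 × 0.60132 × 9 × 1 = 276.0 kips.
Bearing (0.25 in plate, F_u = 65 ksi): end bolts L_c = 1.875 − 0.9375/2 = 1.40625, R_n = min(1.2×1.40625×0.25×65, 2.4×0.875×0.25×65) = 27.422 kips/bolt; interior L_c = 3.0625 − 0.9375 = 2.125, R_n = 34.125 kips/bolt. φR_n = 0.75 × (3×27.422 + 6×34.125) = 215.3 kips.
Tension yield (gross): A_g = 10.9375×0.25 = 2.7344 in². φR_n = 0.90 × 50 × 2.7344 = 123.0 kips.
Tension rupture (net): A_n = (10.9375 − 3×1)×0.25 = 1.9844 in² (U = 1.0, A_e = A_n). φR_n = 0.75 × 65 × 1.9844 = 96.7 kips.
Governing: min(276.0, 215.3, 123.0, 96.7) = 96.7 kips → net-section rupture.

96.7 kips (net-section rupture governs)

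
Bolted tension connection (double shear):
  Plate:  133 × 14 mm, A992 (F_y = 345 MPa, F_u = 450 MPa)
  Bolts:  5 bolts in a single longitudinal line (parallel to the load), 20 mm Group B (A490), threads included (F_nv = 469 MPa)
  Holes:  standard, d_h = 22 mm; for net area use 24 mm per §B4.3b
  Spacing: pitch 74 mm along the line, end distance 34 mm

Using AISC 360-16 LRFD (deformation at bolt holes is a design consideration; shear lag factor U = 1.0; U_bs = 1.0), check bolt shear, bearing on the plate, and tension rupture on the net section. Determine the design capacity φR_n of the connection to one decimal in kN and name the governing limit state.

515.0 kN (net-section rupture governs)

Bolt shear: A_b = π(20)²/4 = 314.16 mm². φR_n = 0.75 × 469 × 314.16 × 5 × 2 = 1105.1 kN.
Bearing (14 mm plate, F_u = 450 MPa): end bolts L_c = 34 − 22/2 = 23, R_n = min(1.2×23×14×450, 2.4×20×14×450) = 173.88 kN/bolt; interior L_c = 74 − 22 = 52, R_n = 302.4 kN/bolt. φR_n = 0.75 × (1×173.88 + 4×302.4) = 1037.6 kN.
Tension rupture (net): A_n = (133 − 1×24)×14 = 1526 mm² (U = 1.0, A_e = A_n). φR_n = 0.75 × 450 × 1526 = 515.0 kN.
Governing: min(1105.1, 1037.6, 515.0) = 515.0 kN → net-section rupture.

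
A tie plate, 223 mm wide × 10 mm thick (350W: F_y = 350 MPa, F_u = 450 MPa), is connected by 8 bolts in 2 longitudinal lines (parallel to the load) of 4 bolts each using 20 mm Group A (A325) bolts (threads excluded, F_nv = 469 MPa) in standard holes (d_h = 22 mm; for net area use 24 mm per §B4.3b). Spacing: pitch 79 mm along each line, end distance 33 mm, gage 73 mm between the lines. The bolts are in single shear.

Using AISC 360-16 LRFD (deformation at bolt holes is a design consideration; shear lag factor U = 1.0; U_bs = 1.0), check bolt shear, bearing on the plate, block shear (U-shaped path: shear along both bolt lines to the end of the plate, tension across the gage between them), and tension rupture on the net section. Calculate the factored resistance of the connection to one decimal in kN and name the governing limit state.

590.6 kN (net-section rupture governs)

Bolt shear: A_b = π(20)²/4 = 314.16 mm². φR_n = 0.75 × 469 × 314.16 × 8 × 1 = 884.0 kN.
Bearing (10 mm plate, F_u = 450 MPa): end bolts L_c = 33 − 22/2 = 22, R_n = min(1.2×22×10×450, 2.4×20×10×450) = 118.8 kN/bolt; interior L_c = 79 − 22 = 57, R_n = 216 kN/bolt. φR_n = 0.75 × (2×118.8 + 6×216) = 1150.2 kN.
Block shear: shear path 2×[33+3×79] = 2×270 mm, A_gv = 5400, A_nv = 2×(270 − 3.5×24)×10 = 3720 mm²; tension across gage: (73 − 1×24)×10 = 490 mm². R_n = min(0.6×450×3720, 0.6×350×5400) + 1.0×450×490 = min(1004.4, 1134) + 220.5 = 1224.9 kN. φR_n = 0.75 × 1224.9 = 918.7 kN.
Tension rupture (net): A_n = (223 − 2×24)×10 = 1750 mm² (U = 1.0, A_e = A_n). φR_n = 0.75 × 450 × 1750 = 590.6 kN.
Governing: min(884.0, 1150.2, 918.7, 590.6) = 590.6 kN → net-section rupture.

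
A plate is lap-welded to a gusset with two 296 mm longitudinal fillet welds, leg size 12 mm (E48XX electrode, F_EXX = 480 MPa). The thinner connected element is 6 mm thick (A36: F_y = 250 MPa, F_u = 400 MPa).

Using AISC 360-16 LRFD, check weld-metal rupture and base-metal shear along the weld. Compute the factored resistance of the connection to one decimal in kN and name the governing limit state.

532.8 kN (base-metal shear governs)

Weld metal: throat = 0.707×12 = 8.484 mm, L = 2×296 = 592 mm. φR_n = 0.75 × 0.6 × 480 × 8.484 × 592 = 1084.9 kN.
Base metal shear (6 mm plate): yield φR_n = 1.0×0.6×250×6×592 = 532.8 kN; rupture φR_n = 0.75×0.6×400×6×592 = 639.4 kN; take 532.8 kN (yield).
Governing: min(1084.9, 532.8) = 532.8 kN → base-metal shear.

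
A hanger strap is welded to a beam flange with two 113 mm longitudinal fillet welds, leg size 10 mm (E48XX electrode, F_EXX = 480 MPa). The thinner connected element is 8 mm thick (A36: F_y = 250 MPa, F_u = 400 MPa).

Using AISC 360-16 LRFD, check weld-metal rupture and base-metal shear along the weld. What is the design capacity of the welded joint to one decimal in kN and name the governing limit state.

271.2 kN (base-metal shear governs)

Weld metal: throat = 0.707×10 = 7.07 mm, L = 2×113 = 226 mm. φR_n = 0.75 × 0.6 × 480 × 7.07 × 226 = 345.1 kN.
Base metal shear (8 mm plate): yield φR_n = 1.0×0.6×250×8×226 = 271.2 kN; rupture φR_n = 0.75×0.6×400×8×226 = 325.4 kN; take 271.2 kN (yield).
Governing: min(345.1, 271.2) = 271.2 kN → base-metal shear.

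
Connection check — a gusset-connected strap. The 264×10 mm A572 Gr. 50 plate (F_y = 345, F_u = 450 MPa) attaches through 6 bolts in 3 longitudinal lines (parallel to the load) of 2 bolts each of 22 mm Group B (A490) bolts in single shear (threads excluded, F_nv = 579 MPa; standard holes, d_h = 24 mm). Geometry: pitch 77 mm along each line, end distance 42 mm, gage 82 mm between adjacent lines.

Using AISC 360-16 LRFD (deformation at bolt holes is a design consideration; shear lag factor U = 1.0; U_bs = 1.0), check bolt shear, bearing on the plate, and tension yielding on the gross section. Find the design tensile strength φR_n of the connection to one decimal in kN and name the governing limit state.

Bolt shear: A_b = π(22)²/4 = 380.13 mm². φR_n = 0.75 × 579 × 380.13 × 6 × 1 = 990.4 kN.
Bearing (10 mm plate, F_u = 450 MPa): end bolts L_c = 42 − 24/2 = 30, R_n = min(1.2×30×10×450, 2.4×22×10×450) = 162 kN/bolt; interior L_c = 77 − 24 = 53, R_n = 237.6 kN/bolt. φR_n = 0.75 × (3×162 + 3×237.6) = 899.1 kN.
Tension yield (gross): A_g = 264×10 = 2640 mm². φR_n = 0.90 × 345 × 2640 = 819.7 kN.
Governing: min(990.4, 899.1, 819.7) = 819.7 kN → gross-section yield.

819.7 kN (gross-section yield governs)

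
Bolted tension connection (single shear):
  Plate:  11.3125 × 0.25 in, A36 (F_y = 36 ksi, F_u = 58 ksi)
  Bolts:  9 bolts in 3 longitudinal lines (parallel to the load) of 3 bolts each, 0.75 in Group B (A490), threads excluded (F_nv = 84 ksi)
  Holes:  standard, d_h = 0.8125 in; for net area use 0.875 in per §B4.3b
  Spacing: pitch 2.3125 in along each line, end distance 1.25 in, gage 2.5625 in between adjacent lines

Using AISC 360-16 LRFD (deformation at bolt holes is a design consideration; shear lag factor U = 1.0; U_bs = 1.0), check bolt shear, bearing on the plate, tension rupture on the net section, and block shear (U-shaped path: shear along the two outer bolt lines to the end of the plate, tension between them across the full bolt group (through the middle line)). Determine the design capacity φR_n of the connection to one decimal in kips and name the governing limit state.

Bolt shear: A_b = π(0.75)²/4 = 0.44179 in². φR_n = 0.75 × 84 × 0.44179 × 9 × 1 = 250.5 kips.
Bearing (0.25 in plate, F_u = 58 ksi): end bolts L_c = 1.25 − 0.8125/2 = 0.84375, R_n = min(1.2×0.84375×0.25×58, 2.4×0.75×0.25×58) = 14.681 kips/bolt; interior L_c = 2.3125 − 0.8125 = 1.5, R_n = 26.1 kips/bolt. φR_n = 0.75 × (3×14.681 + 6×26.1) = 150.5 kips.
Tension rupture (net): A_n = (11.3125 − 3×0.875)×0.25 = 2.1719 in² (U = 1.0, A_e = A_n). φR_n = 0.75 × 58 × 2.1719 = 94.5 kips.
Block shear: shear path 2×[1.25+2×2.3125] = 2×5.875 in, A_gv = 2.9375, A_nv = 2×(5.875 − 2.5×0.875)×0.25 = 1.8438 in²; tension across gage: (5.125 − 2×0.875)×0.25 = 0.84375 in². R_n = min(0.6×58×1.8438, 0.6×36×2.9375) + 1.0×58×0.84375 = min(64.164, 63.45) + 48.938 = 112.39 kips. φR_n = 0.75 × 112.39 = 84.3 kips.
Governing: min(250.5, 150.5, 94.5, 84.3) = 84.3 kips → block shear.

84.3 kips (block shear governs)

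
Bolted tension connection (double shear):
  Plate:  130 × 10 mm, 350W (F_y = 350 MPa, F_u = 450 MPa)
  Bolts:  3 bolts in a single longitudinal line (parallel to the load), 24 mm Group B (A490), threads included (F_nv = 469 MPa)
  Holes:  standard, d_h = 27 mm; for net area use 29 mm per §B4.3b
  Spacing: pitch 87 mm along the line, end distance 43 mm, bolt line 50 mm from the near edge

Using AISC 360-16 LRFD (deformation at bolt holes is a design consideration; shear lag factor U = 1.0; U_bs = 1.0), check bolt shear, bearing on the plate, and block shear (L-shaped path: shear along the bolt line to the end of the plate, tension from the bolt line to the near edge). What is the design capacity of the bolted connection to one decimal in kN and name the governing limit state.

412.4 kN (block shear governs)

Bolt shear: A_b = π(24)²/4 = 452.39 mm². φR_n = 0.75 × 469 × 452.39 × 3 × 2 = 954.8 kN.
Bearing (10 mm plate, F_u = 450 MPa): end bolts L_c = 43 − 27/2 = 29.5, R_n = min(1.2×29.5×10×450, 2.4×24×10×450) = 159.3 kN/bolt; interior L_c = 87 − 27 = 60, R_n = 259.2 kN/bolt. φR_n = 0.75 × (1×159.3 + 2×259.2) = 508.3 kN.
Block shear: shear path 1×[43+2×87] = 1×217 mm, A_gv = 2170, A_nv = 1×(217 − 2.5×29)×10 = 1445 mm²; tension to near edge: (50 − 0.5×29)×10 = 355 mm². R_n = min(0.6×450×1445, 0.6×350×2170) + 1.0×450×355 = min(390.15, 455.7) + 159.75 = 549.9 kN. φR_n = 0.75 × 549.9 = 412.4 kN.
Governing: min(954.8, 508.3, 412.4) = 412.4 kN → block shear.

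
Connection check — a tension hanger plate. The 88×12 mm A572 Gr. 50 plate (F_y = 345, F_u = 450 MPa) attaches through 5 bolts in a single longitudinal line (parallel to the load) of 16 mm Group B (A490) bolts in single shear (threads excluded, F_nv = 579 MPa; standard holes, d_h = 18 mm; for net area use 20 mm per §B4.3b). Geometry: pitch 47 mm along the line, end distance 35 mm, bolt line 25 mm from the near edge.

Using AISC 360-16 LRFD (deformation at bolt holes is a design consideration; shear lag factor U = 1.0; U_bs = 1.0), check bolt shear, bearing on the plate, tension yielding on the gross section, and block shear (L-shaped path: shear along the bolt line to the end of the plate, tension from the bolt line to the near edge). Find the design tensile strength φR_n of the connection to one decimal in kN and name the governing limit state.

Bolt shear: A_b = π(16)²/4 = 201.06 mm². φR_n = 0.75 × 579 × 201.06 × 5 × 1 = 436.6 kN.
Bearing (12 mm plate, F_u = 450 MPa): end bolts L_c = 35 − 18/2 = 26, R_n = min(1.2×26×12×450, 2.4×16×12×450) = 168.48 kN/bolt; interior L_c = 47 − 18 = 29, R_n = 187.92 kN/bolt. φR_n = 0.75 × (1×168.48 + 4×187.92) = 690.1 kN.
Tension yield (gross): A_g = 88×12 = 1056 mm². φR_n = 0.90 × 345 × 1056 = 327.9 kN.
Block shear: shear path 1×[35+4×47] = 1×223 mm, A_gv = 2676, A_nv = 1×(223 − 4.5×20)×12 = 1596 mm²; tension to near edge: (25 − 0.5×20)×12 = 180 mm². R_n = min(0.6×450×1596, 0.6×345×2676) + 1.0×450×180 = min(430.92, 553.93) + 81 = 511.92 kN. φR_n = 0.75 × 511.92 = 383.9 kN.
Governing: min(436.6, 690.1, 327.9, 383.9) = 327.9 kN → gross-section yield.

327.9 kN (gross-section yield governs)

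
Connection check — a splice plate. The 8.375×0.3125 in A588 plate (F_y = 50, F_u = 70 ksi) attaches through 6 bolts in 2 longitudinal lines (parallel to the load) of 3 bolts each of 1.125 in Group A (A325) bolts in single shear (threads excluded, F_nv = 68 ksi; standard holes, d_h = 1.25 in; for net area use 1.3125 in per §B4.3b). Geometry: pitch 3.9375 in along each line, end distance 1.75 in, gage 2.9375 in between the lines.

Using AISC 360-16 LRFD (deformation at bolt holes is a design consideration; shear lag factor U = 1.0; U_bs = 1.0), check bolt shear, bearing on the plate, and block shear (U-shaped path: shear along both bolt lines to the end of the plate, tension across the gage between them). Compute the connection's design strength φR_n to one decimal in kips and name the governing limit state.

Bolt shear: A_b = π(1.125)²/4 = 0.99402 in². φR_n = 0.75 × 68 × 0.99402 × 6 × 1 = 304.2 kips.
Bearing (0.3125 in plate, F_u = 70 ksi): end bolts L_c = 1.75 − 1.25/2 = 1.125, R_n = min(1.2×1.125×0.3125×70, 2.4×1.125×0.3125×70) = 29.531 kips/bolt; interior L_c = 3.9375 − 1.25 = 2.6875, R_n = 59.063 kips/bolt. φR_n = 0.75 × (2×29.531 + 4×59.063) = 221.5 kips.
Block shear: shear path 2×[1.75+2×3.9375] = 2×9.625 in, A_gv = 6.0156, A_nv = 2×(9.625 − 2.5×1.3125)×0.3125 = 3.9648 in²; tension across gage: (2.9375 − 1×1.3125)×0.3125 = 0.50781 in². R_n = min(0.6×70×3.9648, 0.6×50×6.0156) + 1.0×70×0.50781 = min(166.52, 180.47) + 35.547 = 202.07 kips. φR_n = 0.75 × 202.07 = 151.6 kips.
Governing: min(304.2, 221.5, 151.6) = 151.6 kips → block shear.

151.6 kips (block shear governs)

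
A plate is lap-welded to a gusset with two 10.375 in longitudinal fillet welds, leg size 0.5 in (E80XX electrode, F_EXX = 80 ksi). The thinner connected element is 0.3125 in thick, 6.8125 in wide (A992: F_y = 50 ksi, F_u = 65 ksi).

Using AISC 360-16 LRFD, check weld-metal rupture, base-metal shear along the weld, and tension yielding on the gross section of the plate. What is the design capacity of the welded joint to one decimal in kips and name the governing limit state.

95.8 kips (gross-section yield governs)

Weld metal: throat = 0.707×0.5 = 0.3535 in, L = 2×10.375 = 20.75 in. φR_n = 0.75 × 0.6 × 80 × 0.3535 × 20.75 = 264.1 kips.
Base metal shear (0.3125 in plate): yield φR_n = 1.0×0.6×50×0.3125×20.75 = 194.5 kips; rupture φR_n = 0.75×0.6×65×0.3125×20.75 = 189.7 kips; take 189.7 kips (rupture).
Tension yield (gross): A_g = 6.8125×0.3125 = 2.1289 in². φR_n = 0.90 × 50 × 2.1289 = 95.8 kips.
Governing: min(264.1, 189.7, 95.8) = 95.8 kips → gross-section yield.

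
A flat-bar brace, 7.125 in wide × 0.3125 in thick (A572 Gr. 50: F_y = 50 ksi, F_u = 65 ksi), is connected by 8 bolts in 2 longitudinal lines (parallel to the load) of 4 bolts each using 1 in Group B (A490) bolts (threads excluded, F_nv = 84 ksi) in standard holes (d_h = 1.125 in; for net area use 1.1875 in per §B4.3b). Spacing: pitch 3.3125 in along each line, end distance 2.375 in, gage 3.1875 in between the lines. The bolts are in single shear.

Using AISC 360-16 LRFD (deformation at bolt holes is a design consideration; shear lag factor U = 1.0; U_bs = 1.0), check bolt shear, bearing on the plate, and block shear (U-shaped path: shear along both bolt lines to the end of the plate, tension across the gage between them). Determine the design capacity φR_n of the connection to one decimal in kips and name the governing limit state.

Bolt shear: A_b = π(1)²/4 = 0.7854 in². φR_n = 0.75 × 84 × 0.7854 × 8 × 1 = 395.8 kips.
Bearing (0.3125 in plate, F_u = 65 ksi): end bolts L_c = 2.375 − 1.125/2 = 1.8125, R_n = min(1.2×1.8125×0.3125×65, 2.4×1×0.3125×65) = 44.18 kips/bolt; interior L_c = 3.3125 − 1.125 = 2.1875, R_n = 48.75 kips/bolt. φR_n = 0.75 × (2×44.18 + 6×48.75) = 285.6 kips.
Block shear: shear path 2×[2.375+3×3.3125] = 2×12.3125 in, A_gv = 7.6953, A_nv = 2×(12.3125 − 3.5×1.1875)×0.3125 = 5.0977 in²; tension across gage: (3.1875 − 1×1.1875)×0.3125 = 0.625 in². R_n = min(0.6×65×5.0977, 0.6×50×7.6953) + 1.0×65×0.625 = min(198.81, 230.86) + 40.625 = 239.44 kips. φR_n = 0.75 × 239.44 = 179.6 kips.
Governing: min(395.8, 285.6, 179.6) = 179.6 kips → block shear.

179.6 kips (block shear governs)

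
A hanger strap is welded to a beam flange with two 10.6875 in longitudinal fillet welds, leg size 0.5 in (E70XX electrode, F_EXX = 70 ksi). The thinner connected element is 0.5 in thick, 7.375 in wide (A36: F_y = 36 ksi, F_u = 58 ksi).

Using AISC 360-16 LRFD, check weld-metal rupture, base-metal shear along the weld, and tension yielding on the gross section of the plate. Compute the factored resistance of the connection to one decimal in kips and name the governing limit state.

Weld metal: throat = 0.707×0.5 = 0.3535 in, L = 2×10.6875 = 21.375 in. φR_n = 0.75 × 0.6 × 70 × 0.3535 × 21.375 = 238.0 kips.
Base metal shear (0.5 in plate): yield φR_n = 1.0×0.6×36×0.5×21.375 = 230.9 kips; rupture φR_n = 0.75×0.6×58×0.5×21.375 = 278.9 kips; take 230.9 kips (yield).
Tension yield (gross): A_g = 7.375×0.5 = 3.6875 in². φR_n = 0.90 × 36 × 3.6875 = 119.5 kips.
Governing: min(238.0, 230.9, 119.5) = 119.5 kips → gross-section yield.

119.5 kips (gross-section yield governs)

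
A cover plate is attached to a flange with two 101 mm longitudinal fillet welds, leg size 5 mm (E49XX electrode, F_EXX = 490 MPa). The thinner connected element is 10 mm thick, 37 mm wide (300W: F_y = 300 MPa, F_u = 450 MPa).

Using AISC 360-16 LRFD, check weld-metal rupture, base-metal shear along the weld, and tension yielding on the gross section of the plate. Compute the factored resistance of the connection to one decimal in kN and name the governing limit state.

99.9 kN (gross-section yield governs)

Weld metal: throat = 0.707×5 = 3.535 mm, L = 2×101 = 202 mm. φR_n = 0.75 × 0.6 × 490 × 3.535 × 202 = 157.5 kN.
Base metal shear (10 mm plate): yield φR_n = 1.0×0.6×300×10×202 = 363.6 kN; rupture φR_n = 0.75×0.6×450×10×202 = 409.1 kN; take 363.6 kN (yield).
Tension yield (gross): A_g = 37×10 = 370 mm². φR_n = 0.90 × 300 × 370 = 99.9 kN.
Governing: min(157.5, 363.6, 99.9) = 99.9 kN → gross-section yield.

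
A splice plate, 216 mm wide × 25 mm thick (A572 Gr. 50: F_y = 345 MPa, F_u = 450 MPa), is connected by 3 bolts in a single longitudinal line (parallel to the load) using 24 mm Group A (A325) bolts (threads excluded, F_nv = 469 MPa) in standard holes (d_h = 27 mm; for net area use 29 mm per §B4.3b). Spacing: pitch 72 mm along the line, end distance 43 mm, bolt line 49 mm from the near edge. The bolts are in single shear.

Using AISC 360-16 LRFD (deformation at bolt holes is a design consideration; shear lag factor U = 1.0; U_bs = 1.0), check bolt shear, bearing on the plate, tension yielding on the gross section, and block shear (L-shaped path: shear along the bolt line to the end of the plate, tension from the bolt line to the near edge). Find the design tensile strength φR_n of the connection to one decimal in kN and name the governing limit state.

Bolt shear: A_b = π(24)²/4 = 452.39 mm². φR_n = 0.75 × 469 × 452.39 × 3 × 1 = 477.4 kN.
Bearing (25 mm plate, F_u = 450 MPa): end bolts L_c = 43 − 27/2 = 29.5, R_n = min(1.2×29.5×25×450, 2.4×24×25×450) = 398.25 kN/bolt; interior L_c = 72 − 27 = 45, R_n = 607.5 kN/bolt. φR_n = 0.75 × (1×398.25 + 2×607.5) = 1209.9 kN.
Tension yield (gross): A_g = 216×25 = 5400 mm². φR_n = 0.90 × 345 × 5400 = 1676.7 kN.
Block shear: shear path 1×[43+2×72] = 1×187 mm, A_gv = 4675, A_nv = 1×(187 − 2.5×29)×25 = 2862.5 mm²; tension to near edge: (49 − 0.5×29)×25 = 862.5 mm². R_n = min(0.6×450×2862.5, 0.6×345×4675) + 1.0×450×862.5 = min(772.88, 967.73) + 388.13 = 1161 kN. φR_n = 0.75 × 1161 = 870.8 kN.
Governing: min(477.4, 1209.9, 1676.7, 870.8) = 477.4 kN → bolt shear.

477.4 kN (bolt shear governs)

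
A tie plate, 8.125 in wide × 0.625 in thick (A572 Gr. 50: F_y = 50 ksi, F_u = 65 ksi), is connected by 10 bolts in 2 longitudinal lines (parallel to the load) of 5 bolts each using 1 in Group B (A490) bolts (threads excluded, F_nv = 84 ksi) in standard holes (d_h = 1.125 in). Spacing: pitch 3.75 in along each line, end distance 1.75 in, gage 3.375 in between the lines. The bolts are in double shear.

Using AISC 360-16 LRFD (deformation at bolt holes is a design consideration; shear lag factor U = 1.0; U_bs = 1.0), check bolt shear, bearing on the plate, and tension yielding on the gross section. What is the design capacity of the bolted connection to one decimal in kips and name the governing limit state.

Bolt shear: A_b = π(1)²/4 = 0.7854 in². φR_n = 0.75 × 84 × 0.7854 × 10 × 2 = 989.6 kips.
Bearing (0.625 in plate, F_u = 65 ksi): end bolts L_c = 1.75 − 1.125/2 = 1.1875, R_n = min(1.2×1.1875×0.625×65, 2.4×1×0.625×65) = 57.891 kips/bolt; interior L_c = 3.75 − 1.125 = 2.625, R_n = 97.5 kips/bolt. φR_n = 0.75 × (2×57.891 + 8×97.5) = 671.8 kips.
Tension yield (gross): A_g = 8.125×0.625 = 5.0781 in². φR_n = 0.90 × 50 × 5.0781 = 228.5 kips.
Governing: min(989.6, 671.8, 228.5) = 228.5 kips → gross-section yield.

228.5 kips (gross-section yield governs)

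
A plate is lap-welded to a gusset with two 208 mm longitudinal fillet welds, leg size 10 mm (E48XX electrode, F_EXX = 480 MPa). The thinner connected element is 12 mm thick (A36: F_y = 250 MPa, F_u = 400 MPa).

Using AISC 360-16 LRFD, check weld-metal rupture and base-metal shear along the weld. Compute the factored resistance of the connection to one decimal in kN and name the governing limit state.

Weld metal: throat = 0.707×10 = 7.07 mm, L = 2×208 = 416 mm. φR_n = 0.75 × 0.6 × 480 × 7.07 × 416 = 635.3 kN.
Base metal shear (12 mm plate): yield φR_n = 1.0×0.6×250×12×416 = 748.8 kN; rupture φR_n = 0.75×0.6×400×12×416 = 898.6 kN; take 748.8 kN (yield).
Governing: min(635.3, 748.8) = 635.3 kN → weld metal.

635.3 kN (weld metal governs)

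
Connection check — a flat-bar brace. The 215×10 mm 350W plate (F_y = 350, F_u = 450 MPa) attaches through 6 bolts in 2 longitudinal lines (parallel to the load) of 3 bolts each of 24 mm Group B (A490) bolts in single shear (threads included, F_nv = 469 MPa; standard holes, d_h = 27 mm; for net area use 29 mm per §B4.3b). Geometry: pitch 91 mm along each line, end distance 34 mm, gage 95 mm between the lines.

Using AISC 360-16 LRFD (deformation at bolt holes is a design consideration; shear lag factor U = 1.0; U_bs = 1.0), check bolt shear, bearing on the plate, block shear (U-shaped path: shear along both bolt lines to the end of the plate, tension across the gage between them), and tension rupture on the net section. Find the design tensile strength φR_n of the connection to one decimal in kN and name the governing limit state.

Bolt shear: A_b = π(24)²/4 = 452.39 mm². φR_n = 0.75 × 469 × 452.39 × 6 × 1 = 954.8 kN.
Bearing (10 mm plate, F_u = 450 MPa): end bolts L_c = 34 − 27/2 = 20.5, R_n = min(1.2×20.5×10×450, 2.4×24×10×450) = 110.7 kN/bolt; interior L_c = 91 − 27 = 64, R_n = 259.2 kN/bolt. φR_n = 0.75 × (2×110.7 + 4×259.2) = 943.7 kN.
Block shear: shear path 2×[34+2×91] = 2×216 mm, A_gv = 4320, A_nv = 2×(216 − 2.5×29)×10 = 2870 mm²; tension across gage: (95 − 1×29)×10 = 660 mm². R_n = min(0.6×450×2870, 0.6×350×4320) + 1.0×450×660 = min(774.9, 907.2) + 297 = 1071.9 kN. φR_n = 0.75 × 1071.9 = 803.9 kN.
Tension rupture (net): A_n = (215 − 2×29)×10 = 1570 mm² (U = 1.0, A_e = A_n). φR_n = 0.75 × 450 × 1570 = 529.9 kN.
Governing: min(954.8, 943.7, 803.9, 529.9) = 529.9 kN → net-section rupture.

529.9 kN (net-section rupture governs)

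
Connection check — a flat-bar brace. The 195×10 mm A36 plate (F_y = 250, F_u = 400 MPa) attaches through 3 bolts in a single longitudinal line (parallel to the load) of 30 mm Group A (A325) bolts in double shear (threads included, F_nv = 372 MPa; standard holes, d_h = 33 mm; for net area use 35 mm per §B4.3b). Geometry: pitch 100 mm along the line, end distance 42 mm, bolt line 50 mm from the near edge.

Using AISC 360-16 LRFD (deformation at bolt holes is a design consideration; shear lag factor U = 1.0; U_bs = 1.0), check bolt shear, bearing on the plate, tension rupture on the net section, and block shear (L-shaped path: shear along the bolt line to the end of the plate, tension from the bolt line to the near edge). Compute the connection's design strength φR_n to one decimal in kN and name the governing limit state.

369.8 kN (block shear governs)

Bolt shear: A_b = π(30)²/4 = 706.86 mm². φR_n = 0.75 × 372 × 706.86 × 3 × 2 = 1183.3 kN.
Bearing (10 mm plate, F_u = 400 MPa): end bolts L_c = 42 − 33/2 = 25.5, R_n = min(1.2×25.5×10×400, 2.4×30×10×400) = 122.4 kN/bolt; interior L_c = 100 − 33 = 67, R_n = 288 kN/bolt. φR_n = 0.75 × (1×122.4 + 2×288) = 523.8 kN.
Tension rupture (net): A_n = (195 − 1×35)×10 = 1600 mm² (U = 1.0, A_e = A_n). φR_n = 0.75 × 400 × 1600 = 480.0 kN.
Block shear: shear path 1×[42+2×100] = 1×242 mm, A_gv = 2420, A_nv = 1×(242 − 2.5×35)×10 = 1545 mm²; tension to near edge: (50 − 0.5×35)×10 = 325 mm². R_n = min(0.6×400×1545, 0.6×250×2420) + 1.0×400×325 = min(370.8, 363) + 130 = 493 kN. φR_n = 0.75 × 493 = 369.8 kN.
Governing: min(1183.3, 523.8, 480.0, 369.8) = 369.8 kN → block shear.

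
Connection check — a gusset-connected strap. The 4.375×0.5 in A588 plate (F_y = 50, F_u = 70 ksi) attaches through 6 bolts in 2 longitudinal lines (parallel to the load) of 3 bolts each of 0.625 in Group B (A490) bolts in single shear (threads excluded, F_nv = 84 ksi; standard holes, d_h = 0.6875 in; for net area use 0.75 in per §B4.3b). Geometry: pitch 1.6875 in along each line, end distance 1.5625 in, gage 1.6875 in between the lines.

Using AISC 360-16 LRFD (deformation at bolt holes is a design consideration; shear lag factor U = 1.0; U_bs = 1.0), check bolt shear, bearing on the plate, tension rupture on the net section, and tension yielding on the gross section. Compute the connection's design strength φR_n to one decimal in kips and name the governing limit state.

Bolt shear: A_b = π(0.625)²/4 = 0.3068 in². φR_n = 0.75 × 84 × 0.3068 × 6 × 1 = 116.0 kips.
Bearing (0.5 in plate, F_u = 70 ksi): end bolts L_c = 1.5625 − 0.6875/2 = 1.21875, R_n = min(1.2×1.21875×0.5×70, 2.4×0.625×0.5×70) = 51.188 kips/bolt; interior L_c = 1.6875 − 0.6875 = 1, R_n = 42 kips/bolt. φR_n = 0.75 × (2×51.188 + 4×42) = 202.8 kips.
Tension rupture (net): A_n = (4.375 − 2×0.75)×0.5 = 1.4375 in² (U = 1.0, A_e = A_n). φR_n = 0.75 × 70 × 1.4375 = 75.5 kips.
Tension yield (gross): A_g = 4.375×0.5 = 2.1875 in². φR_n = 0.90 × 50 × 2.1875 = 98.4 kips.
Governing: min(116.0, 202.8, 75.5, 98.4) = 75.5 kips → net-section rupture.

75.5 kips (net-section rupture governs)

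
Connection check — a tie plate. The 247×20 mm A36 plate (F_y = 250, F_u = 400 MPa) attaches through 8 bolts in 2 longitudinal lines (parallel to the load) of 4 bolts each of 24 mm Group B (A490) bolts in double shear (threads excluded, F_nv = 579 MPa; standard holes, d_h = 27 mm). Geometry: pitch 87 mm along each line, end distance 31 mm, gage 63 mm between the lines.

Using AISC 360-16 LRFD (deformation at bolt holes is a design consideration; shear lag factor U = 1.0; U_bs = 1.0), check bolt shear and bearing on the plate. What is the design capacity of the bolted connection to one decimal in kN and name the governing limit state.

2325.6 kN (bearing governs)

Bolt shear: A_b = π(24)²/4 = 452.39 mm². φR_n = 0.75 × 579 × 452.39 × 8 × 2 = 3143.2 kN.
Bearing (20 mm plate, F_u = 400 MPa): end bolts L_c = 31 − 27/2 = 17.5, R_n = min(1.2×17.5×20×400, 2.4×24×20×400) = 168 kN/bolt; interior L_c = 87 − 27 = 60, R_n = 460.8 kN/bolt. φR_n = 0.75 × (2×168 + 6×460.8) = 2325.6 kN.
Governing: min(3143.2, 2325.6) = 2325.6 kN → bearing.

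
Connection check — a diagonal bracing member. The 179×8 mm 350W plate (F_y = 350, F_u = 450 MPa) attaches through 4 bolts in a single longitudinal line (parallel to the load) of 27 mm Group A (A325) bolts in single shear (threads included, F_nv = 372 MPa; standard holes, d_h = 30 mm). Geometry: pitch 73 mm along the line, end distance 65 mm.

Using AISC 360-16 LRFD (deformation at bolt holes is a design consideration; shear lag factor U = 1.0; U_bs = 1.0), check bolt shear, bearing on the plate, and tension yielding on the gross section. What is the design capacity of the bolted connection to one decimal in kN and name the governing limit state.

Bolt shear: A_b = π(27)²/4 = 572.56 mm². φR_n = 0.75 × 372 × 572.56 × 4 × 1 = 639.0 kN.
Bearing (8 mm plate, F_u = 450 MPa): end bolts L_c = 65 − 30/2 = 50, R_n = min(1.2×50×8×450, 2.4×27×8×450) = 216 kN/bolt; interior L_c = 73 − 30 = 43, R_n = 185.76 kN/bolt. φR_n = 0.75 × (1×216 + 3×185.76) = 580.0 kN.
Tension yield (gross): A_g = 179×8 = 1432 mm². φR_n = 0.90 × 350 × 1432 = 451.1 kN.
Governing: min(639.0, 580.0, 451.1) = 451.1 kN → gross-section yield.

451.1 kN (gross-section yield governs)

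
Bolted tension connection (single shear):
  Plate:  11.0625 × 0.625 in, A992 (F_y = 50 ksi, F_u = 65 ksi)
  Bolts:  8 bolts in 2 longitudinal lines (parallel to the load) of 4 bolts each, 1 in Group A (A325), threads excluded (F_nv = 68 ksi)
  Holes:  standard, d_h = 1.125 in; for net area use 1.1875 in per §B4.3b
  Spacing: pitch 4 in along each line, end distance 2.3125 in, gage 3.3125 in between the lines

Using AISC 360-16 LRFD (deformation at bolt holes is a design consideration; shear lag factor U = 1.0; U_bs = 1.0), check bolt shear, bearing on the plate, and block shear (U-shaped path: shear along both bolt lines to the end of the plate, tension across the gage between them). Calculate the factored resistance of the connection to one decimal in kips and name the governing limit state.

Bolt shear: A_b = π(1)²/4 = 0.7854 in². φR_n = 0.75 × 68 × 0.7854 × 8 × 1 = 320.4 kips.
Bearing (0.625 in plate, F_u = 65 ksi): end bolts L_c = 2.3125 − 1.125/2 = 1.75, R_n = min(1.2×1.75×0.625×65, 2.4×1×0.625×65) = 85.313 kips/bolt; interior L_c = 4 − 1.125 = 2.875, R_n = 97.5 kips/bolt. φR_n = 0.75 × (2×85.313 + 6×97.5) = 566.7 kips.
Block shear: shear path 2×[2.3125+3×4] = 2×14.3125 in, A_gv = 17.891, A_nv = 2×(14.3125 − 3.5×1.1875)×0.625 = 12.695 in²; tension across gage: (3.3125 − 1×1.1875)×0.625 = 1.3281 in². R_n = min(0.6×65×12.695, 0.6×50×17.891) + 1.0×65×1.3281 = min(495.11, 536.73) + 86.327 = 581.44 kips. φR_n = 0.75 × 581.44 = 436.1 kips.
Governing: min(320.4, 566.7, 436.1) = 320.4 kips → bolt shear.

320.4 kips (bolt shear governs)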